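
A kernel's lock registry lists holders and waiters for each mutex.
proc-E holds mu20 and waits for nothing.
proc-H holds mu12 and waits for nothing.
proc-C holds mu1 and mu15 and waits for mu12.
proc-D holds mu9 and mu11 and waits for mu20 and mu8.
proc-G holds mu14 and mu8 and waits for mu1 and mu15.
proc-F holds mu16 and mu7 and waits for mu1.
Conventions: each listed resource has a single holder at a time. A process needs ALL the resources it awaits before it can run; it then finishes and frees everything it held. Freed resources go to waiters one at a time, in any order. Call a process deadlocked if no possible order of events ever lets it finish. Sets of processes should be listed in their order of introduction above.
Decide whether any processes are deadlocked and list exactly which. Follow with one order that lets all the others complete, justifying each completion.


Nothing here is deadlocked.
Key observation: the waits form no ring: some process can always run, and its releases unblock the others one by one.
One completion order for the rest: proc-H, proc-E, proc-C, proc-F, proc-G, proc-D.
Check, step by step:
  proc-H: no waits; runs immediately, freeing mu12
  proc-E: no waits; runs immediately, freeing mu20
  run proc-C (all its waits — mu12 — are resolved); releases mu1 and mu15
  run proc-F (all its waits — mu1 — are resolved); releases mu16 and mu7
  run proc-G (all its waits — mu1 and mu15 — are resolved); releases mu14 and mu8
  run proc-D (all its waits — mu20 and mu8 — are resolved); releases mu9 and mu11


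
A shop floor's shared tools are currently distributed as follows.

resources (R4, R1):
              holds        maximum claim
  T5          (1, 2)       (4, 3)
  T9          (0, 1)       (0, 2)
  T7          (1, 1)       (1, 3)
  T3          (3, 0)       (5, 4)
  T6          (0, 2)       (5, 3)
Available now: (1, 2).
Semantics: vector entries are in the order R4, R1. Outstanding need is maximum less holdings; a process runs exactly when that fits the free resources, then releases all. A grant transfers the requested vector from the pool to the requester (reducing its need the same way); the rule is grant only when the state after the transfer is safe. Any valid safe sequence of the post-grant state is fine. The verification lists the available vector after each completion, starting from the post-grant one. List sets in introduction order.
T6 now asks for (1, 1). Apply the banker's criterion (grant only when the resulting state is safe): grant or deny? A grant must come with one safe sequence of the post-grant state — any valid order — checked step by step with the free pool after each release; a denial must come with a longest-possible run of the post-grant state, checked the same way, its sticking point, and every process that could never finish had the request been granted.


DENY: after the grant no complete ordering would exist.
Key observation: R4 is the bottleneck — with T9, T7 done the pool holds (1, 3), short of every remaining need.
Pretend the grant happened; the run T9, T7 goes as far as possible. Walking it through:
  pool = (0, 1)
  T9: need (0, 1) fits (0, 1); releases (0, 1), pool now (0, 2)
  T7: need (0, 2) fits (0, 2); releases (1, 1), pool now (1, 3)
  blocked: T5 wants (3, 1), pool (1, 3) — not enough R4
  blocked: T3 wants (2, 4), pool (1, 3) — not enough R4 and R1
  blocked: T6 wants (4, 0), pool (1, 3) — not enough R4
Processes that could never finish after the grant: T5, T3 and T6.


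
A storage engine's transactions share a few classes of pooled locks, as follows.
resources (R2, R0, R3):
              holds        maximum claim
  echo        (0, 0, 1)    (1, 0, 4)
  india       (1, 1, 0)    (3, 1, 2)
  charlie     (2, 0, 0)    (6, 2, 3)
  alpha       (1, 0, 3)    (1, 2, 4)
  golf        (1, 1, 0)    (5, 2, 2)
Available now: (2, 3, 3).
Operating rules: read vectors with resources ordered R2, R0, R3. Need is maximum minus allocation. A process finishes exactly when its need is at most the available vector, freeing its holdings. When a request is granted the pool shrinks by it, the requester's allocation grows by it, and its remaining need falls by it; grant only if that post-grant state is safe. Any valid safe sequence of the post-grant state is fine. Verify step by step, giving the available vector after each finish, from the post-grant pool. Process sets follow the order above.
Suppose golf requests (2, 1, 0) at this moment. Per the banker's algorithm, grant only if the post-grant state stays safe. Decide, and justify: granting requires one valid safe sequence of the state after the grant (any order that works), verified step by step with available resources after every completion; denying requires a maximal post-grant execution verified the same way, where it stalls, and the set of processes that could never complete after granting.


DENY — the pretend-granted state is unsafe.
Key observation: alpha, echo can finish, but then (1, 2, 7) is all there is, and the blocked group's R2 demands exceed it.
Pretend the grant happened; the run alpha, echo goes as far as possible. Check, step by step:
  pool = (0, 2, 3)
  alpha needs (0, 2, 1) <= (0, 2, 3) -> finishes; pool += (1, 0, 3) = (1, 2, 6)
  echo needs (1, 0, 3) <= (1, 2, 6) -> finishes; pool += (0, 0, 1) = (1, 2, 7)
  india still needs (2, 0, 2) but only (1, 2, 7) is free — short on R2
  charlie still needs (4, 2, 3) but only (1, 2, 7) is free — short on R2
  golf still needs (2, 0, 2) but only (1, 2, 7) is free — short on R2
Had the request been granted, india, charlie and golf could never finish.


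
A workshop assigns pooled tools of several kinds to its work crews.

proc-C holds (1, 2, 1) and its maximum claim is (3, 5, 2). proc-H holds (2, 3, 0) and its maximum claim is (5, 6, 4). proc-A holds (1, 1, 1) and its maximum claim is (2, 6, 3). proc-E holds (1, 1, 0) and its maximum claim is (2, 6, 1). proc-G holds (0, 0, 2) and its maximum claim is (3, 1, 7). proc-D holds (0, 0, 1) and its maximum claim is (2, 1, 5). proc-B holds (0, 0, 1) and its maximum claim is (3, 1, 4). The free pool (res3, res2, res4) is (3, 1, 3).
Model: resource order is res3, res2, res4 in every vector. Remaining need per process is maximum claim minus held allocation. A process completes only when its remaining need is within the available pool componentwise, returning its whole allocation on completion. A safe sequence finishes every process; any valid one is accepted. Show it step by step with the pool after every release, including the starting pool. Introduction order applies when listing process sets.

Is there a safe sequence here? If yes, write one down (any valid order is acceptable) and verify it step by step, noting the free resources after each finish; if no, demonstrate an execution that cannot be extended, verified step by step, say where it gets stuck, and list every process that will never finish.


UNSAFE.
Key observation: the wall is res2: completing proc-B, proc-D, proc-G brings the pool only to (3, 1, 7), and all the rest need more.
A maximal execution: proc-B, proc-D, proc-G — then nothing else fits. Verifying each step:
  pool = (3, 1, 3)
  proc-B needs (3, 1, 3) <= (3, 1, 3) -> finishes; pool += (0, 0, 1) = (3, 1, 4)
  proc-D needs (2, 1, 4) <= (3, 1, 4) -> finishes; pool += (0, 0, 1) = (3, 1, 5)
  proc-G needs (3, 1, 5) <= (3, 1, 5) -> finishes; pool += (0, 0, 2) = (3, 1, 7)
  blocked: proc-C wants (2, 3, 1), pool (3, 1, 7) — not enough res2
  blocked: proc-H wants (3, 3, 4), pool (3, 1, 7) — not enough res2
  blocked: proc-A wants (1, 5, 2), pool (3, 1, 7) — not enough res2
  blocked: proc-E wants (1, 5, 1), pool (3, 1, 7) — not enough res2
Permanently blocked: proc-C, proc-H, proc-A and proc-E.


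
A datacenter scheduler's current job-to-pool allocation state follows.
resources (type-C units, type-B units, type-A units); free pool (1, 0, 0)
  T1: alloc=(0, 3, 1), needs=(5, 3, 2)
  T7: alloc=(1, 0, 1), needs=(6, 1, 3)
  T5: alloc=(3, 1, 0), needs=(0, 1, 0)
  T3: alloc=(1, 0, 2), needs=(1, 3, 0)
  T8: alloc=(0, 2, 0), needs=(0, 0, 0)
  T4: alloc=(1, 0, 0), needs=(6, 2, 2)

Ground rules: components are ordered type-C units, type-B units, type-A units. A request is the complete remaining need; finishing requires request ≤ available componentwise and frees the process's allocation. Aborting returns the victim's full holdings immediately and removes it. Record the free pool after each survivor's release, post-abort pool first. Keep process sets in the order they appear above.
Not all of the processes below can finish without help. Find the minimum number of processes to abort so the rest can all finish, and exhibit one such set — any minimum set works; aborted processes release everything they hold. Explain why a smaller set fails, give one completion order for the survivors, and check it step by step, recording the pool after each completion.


Minimum abort set: T4.
Key observation: the deadlocked T7 becomes finishable only because T4 released (1, 0, 0); it completes at step 5 below.
Why nothing smaller works: aborting no one leaves the state deadlocked as given.
The survivors complete as T8, T5, T3, T1, T7. Check, step by step (starting from the post-abort pool):
  pool = (2, 0, 0)
  T8: need (0, 0, 0) fits (2, 0, 0); releases (0, 2, 0), pool now (2, 2, 0)
  T5: need (0, 1, 0) fits (2, 2, 0); releases (3, 1, 0), pool now (5, 3, 0)
  T3: need (1, 3, 0) fits (5, 3, 0); releases (1, 0, 2), pool now (6, 3, 2)
  T1: need (5, 3, 2) fits (6, 3, 2); releases (0, 3, 1), pool now (6, 6, 3)
  T7: need (6, 1, 3) fits (6, 6, 3); releases (1, 0, 1), pool now (7, 6, 4)


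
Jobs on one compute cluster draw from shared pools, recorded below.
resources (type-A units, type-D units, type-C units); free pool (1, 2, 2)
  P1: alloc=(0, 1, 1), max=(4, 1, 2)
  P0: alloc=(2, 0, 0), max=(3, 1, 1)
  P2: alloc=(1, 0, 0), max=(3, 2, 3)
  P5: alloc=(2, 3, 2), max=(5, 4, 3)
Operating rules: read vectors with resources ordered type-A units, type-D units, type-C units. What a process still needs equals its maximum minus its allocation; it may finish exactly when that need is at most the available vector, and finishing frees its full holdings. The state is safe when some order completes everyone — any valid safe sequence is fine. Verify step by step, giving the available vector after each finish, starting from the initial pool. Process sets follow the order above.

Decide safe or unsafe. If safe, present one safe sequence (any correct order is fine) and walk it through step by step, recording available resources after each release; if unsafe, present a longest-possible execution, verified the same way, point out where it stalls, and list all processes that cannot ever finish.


SAFE. One safe sequence: P0, P5, P1, P2.
Key observation: the order's first zero-slack moment is P0 ((1, 1, 1) needed, (1, 2, 2) free — a requested resource with nothing to spare).
Walking it through:
  pool = (1, 2, 2)
  run P0 (needs (1, 1, 1), free (1, 2, 2)); after release of (2, 0, 0) the pool is (3, 2, 2)
  run P5 (needs (3, 1, 1), free (3, 2, 2)); after release of (2, 3, 2) the pool is (5, 5, 4)
  run P1 (needs (4, 0, 1), free (5, 5, 4)); after release of (0, 1, 1) the pool is (5, 6, 5)
  run P2 (needs (2, 2, 3), free (5, 6, 5)); after release of (1, 0, 0) the pool is (6, 6, 5)


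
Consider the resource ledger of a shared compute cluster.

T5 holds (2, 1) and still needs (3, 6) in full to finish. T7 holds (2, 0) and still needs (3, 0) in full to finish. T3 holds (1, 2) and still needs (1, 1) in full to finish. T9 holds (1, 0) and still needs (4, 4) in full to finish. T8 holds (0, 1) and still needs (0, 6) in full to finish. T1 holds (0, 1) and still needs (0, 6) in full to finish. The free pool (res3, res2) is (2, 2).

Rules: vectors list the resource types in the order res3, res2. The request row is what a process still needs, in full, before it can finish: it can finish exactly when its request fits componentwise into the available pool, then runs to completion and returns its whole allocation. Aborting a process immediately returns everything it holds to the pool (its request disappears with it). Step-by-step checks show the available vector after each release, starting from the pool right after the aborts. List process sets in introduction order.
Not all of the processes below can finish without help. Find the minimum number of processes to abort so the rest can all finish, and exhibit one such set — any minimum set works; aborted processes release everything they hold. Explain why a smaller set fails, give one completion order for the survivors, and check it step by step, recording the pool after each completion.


The answer: abort T8 and T1.
Key observation: T5 had no path to completion before; after the abort of T8 and T1 ((0, 2) returned), step 4 is where it fits.
Why nothing smaller works — every single abort fails: T5 alone leaves T8 blocked (short on res2); T7 alone leaves T5 blocked (short on res2); T3 alone leaves T5 blocked (short on res2); T9 alone leaves T5 blocked (short on res2); T8 alone leaves T5 blocked (short on res2); T1 alone leaves T5 blocked (short on res2).
One survivor order: T3, T7, T9, T5. Check, step by step (post-abort pool first):
  pool = (2, 4)
  T3: need (1, 1) fits (2, 4); releases (1, 2), pool now (3, 6)
  T7: need (3, 0) fits (3, 6); releases (2, 0), pool now (5, 6)
  T9: need (4, 4) fits (5, 6); releases (1, 0), pool now (6, 6)
  T5: need (3, 6) fits (6, 6); releases (2, 1), pool now (8, 7)


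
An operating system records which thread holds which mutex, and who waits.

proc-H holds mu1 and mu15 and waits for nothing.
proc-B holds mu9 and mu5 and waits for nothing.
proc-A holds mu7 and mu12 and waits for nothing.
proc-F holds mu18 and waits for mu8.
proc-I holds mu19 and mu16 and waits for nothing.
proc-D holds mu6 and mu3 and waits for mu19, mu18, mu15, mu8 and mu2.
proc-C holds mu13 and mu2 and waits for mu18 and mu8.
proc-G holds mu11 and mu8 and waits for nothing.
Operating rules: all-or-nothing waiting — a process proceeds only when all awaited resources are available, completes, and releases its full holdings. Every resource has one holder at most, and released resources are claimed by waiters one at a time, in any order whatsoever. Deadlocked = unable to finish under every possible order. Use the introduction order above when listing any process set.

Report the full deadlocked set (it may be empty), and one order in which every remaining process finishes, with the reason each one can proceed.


No process is deadlocked.
Key observation: the wait graph is acyclic; completion cascades from the unblocked processes through everyone else.
A valid finishing order for the others: proc-I, proc-G, proc-A, proc-B, proc-F, proc-C, proc-H, proc-D.
Check, step by step:
  run proc-I (it waits on nothing); releases mu19 and mu16
  run proc-G (it waits on nothing); releases mu11 and mu8
  run proc-A (it waits on nothing); releases mu7 and mu12
  run proc-B (it waits on nothing); releases mu9 and mu5
  proc-F waits on mu8 — all released -> runs and releases mu18
  proc-C waits on mu18 and mu8 — all released -> runs and releases mu13 and mu2
  run proc-H (it waits on nothing); releases mu1 and mu15
  proc-D waits on mu19, mu18, mu15, mu8 and mu2 — all released -> runs and releases mu6 and mu3


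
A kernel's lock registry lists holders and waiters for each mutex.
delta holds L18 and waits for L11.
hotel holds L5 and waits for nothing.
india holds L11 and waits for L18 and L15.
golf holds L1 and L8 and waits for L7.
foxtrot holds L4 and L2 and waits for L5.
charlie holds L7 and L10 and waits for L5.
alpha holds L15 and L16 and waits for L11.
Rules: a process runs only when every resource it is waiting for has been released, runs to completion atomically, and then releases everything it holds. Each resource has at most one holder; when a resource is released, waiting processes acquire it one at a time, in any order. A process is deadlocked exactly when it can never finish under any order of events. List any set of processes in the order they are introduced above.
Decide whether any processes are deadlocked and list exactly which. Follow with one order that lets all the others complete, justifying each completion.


Deadlocked set: delta, india and alpha.
Key observation: the loop delta -> india -> delta blocks itself forever; alpha is caught in further circular waits.
A valid finishing order for the others: hotel, foxtrot, charlie, golf.
Check, step by step:
  hotel: no waits; runs immediately, freeing L5
  run foxtrot (all its waits — L5 — are resolved); releases L4 and L2
  run charlie (all its waits — L5 — are resolved); releases L7 and L10
  run golf (all its waits — L7 — are resolved); releases L1 and L8


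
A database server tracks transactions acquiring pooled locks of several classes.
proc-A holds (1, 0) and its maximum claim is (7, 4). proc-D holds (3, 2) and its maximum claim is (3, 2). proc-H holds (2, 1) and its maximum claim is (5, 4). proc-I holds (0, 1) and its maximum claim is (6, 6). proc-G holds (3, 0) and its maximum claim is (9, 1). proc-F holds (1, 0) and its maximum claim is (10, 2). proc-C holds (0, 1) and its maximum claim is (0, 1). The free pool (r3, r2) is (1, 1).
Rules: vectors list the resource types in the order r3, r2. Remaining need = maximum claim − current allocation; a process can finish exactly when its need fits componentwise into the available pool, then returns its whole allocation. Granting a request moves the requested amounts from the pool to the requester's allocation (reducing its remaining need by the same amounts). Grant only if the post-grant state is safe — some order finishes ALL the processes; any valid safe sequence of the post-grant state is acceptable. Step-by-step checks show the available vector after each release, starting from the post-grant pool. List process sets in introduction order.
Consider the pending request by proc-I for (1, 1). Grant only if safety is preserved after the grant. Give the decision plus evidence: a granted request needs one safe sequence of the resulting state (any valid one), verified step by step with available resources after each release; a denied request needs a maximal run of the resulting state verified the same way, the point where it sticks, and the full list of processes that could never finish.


GRANT. The post-grant state is safe; one safe sequence: proc-C, proc-D, proc-H, proc-I, proc-A, proc-G, proc-F.
Key observation: after the grant the pool drops to (0, 0), which still lets proc-C finish first and unwind the rest.
Check on the post-grant state, step by step:
  pool = (0, 0)
  run proc-C (needs (0, 0), free (0, 0)); after release of (0, 1) the pool is (0, 1)
  run proc-D (needs (0, 0), free (0, 1)); after release of (3, 2) the pool is (3, 3)
  run proc-H (needs (3, 3), free (3, 3)); after release of (2, 1) the pool is (5, 4)
  run proc-I (needs (5, 4), free (5, 4)); after release of (1, 2) the pool is (6, 6)
  run proc-A (needs (6, 4), free (6, 6)); after release of (1, 0) the pool is (7, 6)
  run proc-G (needs (6, 1), free (7, 6)); after release of (3, 0) the pool is (10, 6)
  run proc-F (needs (9, 2), free (10, 6)); after release of (1, 0) the pool is (11, 6)


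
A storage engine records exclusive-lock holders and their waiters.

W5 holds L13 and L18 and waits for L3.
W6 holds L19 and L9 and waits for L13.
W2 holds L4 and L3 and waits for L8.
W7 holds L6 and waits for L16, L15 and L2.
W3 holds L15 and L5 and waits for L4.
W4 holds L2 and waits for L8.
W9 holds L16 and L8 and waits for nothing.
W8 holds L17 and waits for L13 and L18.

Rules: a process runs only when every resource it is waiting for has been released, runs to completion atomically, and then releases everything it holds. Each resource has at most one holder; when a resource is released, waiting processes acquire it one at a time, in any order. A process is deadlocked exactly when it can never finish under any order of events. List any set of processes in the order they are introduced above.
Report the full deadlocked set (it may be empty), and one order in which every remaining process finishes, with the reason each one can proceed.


Nothing here is deadlocked.
Key observation: every chain of waits terminates; starting from the processes that wait on nothing, all the rest unlock in turn.
One completion order for the rest: W9, W2, W4, W5, W6, W3, W7, W8.
Step-by-step check:
  W9: no waits; runs immediately, freeing L16 and L8
  W2 waits on L8 — all released -> runs and releases L4 and L3
  W4 waits on L8 — all released -> runs and releases L2
  W5 waits on L3 — all released -> runs and releases L13 and L18
  W6 waits on L13 — all released -> runs and releases L19 and L9
  W3 waits on L4 — all released -> runs and releases L15 and L5
  W7 waits on L16, L15 and L2 — all released -> runs and releases L6
  W8 waits on L13 and L18 — all released -> runs and releases L17


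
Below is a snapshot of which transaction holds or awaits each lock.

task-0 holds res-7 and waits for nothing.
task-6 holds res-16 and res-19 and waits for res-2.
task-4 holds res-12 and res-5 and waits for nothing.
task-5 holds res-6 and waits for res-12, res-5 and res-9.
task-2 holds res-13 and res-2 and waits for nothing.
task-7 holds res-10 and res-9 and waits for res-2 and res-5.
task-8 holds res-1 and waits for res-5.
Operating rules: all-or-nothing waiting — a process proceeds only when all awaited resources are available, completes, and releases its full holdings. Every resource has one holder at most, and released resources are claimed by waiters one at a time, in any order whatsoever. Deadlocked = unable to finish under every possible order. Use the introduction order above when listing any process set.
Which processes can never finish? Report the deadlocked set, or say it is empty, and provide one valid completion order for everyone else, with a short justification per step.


Nothing here is deadlocked.
Key observation: every chain of waits terminates; starting from the processes that wait on nothing, all the rest unlock in turn.
One completion order for the rest: task-2, task-6, task-0, task-4, task-7, task-5, task-8.
Walking it through:
  task-2 waits on nothing -> runs at once and releases res-13 and res-2
  task-6: everything it awaited (res-2) is free; runs, freeing res-16 and res-19
  task-0 waits on nothing -> runs at once and releases res-7
  task-4 waits on nothing -> runs at once and releases res-12 and res-5
  task-7: everything it awaited (res-2 and res-5) is free; runs, freeing res-10 and res-9
  task-5: everything it awaited (res-12, res-5 and res-9) is free; runs, freeing res-6
  task-8: everything it awaited (res-5) is free; runs, freeing res-1


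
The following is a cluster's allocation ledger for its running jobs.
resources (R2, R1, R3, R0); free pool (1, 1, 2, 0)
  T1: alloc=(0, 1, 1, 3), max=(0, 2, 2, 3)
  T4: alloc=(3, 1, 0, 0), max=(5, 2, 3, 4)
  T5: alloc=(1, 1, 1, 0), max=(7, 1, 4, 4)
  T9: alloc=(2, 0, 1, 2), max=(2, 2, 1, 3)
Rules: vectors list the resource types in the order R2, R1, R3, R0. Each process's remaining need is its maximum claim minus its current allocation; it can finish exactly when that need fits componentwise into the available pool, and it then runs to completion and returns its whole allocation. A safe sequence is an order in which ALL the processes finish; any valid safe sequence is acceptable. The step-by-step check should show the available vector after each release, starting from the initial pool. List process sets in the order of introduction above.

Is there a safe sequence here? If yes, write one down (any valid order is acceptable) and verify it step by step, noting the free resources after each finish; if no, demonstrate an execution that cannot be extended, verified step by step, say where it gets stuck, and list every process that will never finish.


SAFE — a valid safe sequence is T1, T9, T4, T5.
Key observation: T1 marks the first exact bind of the order: its need (0, 1, 1, 0) fits the free (1, 1, 2, 0) with zero slack on a requested resource.
Check, step by step:
  pool = (1, 1, 2, 0)
  run T1 (needs (0, 1, 1, 0), free (1, 1, 2, 0)); after release of (0, 1, 1, 3) the pool is (1, 2, 3, 3)
  run T9 (needs (0, 2, 0, 1), free (1, 2, 3, 3)); after release of (2, 0, 1, 2) the pool is (3, 2, 4, 5)
  run T4 (needs (2, 1, 3, 4), free (3, 2, 4, 5)); after release of (3, 1, 0, 0) the pool is (6, 3, 4, 5)
  run T5 (needs (6, 0, 3, 4), free (6, 3, 4, 5)); after release of (1, 1, 1, 0) the pool is (7, 4, 5, 5)


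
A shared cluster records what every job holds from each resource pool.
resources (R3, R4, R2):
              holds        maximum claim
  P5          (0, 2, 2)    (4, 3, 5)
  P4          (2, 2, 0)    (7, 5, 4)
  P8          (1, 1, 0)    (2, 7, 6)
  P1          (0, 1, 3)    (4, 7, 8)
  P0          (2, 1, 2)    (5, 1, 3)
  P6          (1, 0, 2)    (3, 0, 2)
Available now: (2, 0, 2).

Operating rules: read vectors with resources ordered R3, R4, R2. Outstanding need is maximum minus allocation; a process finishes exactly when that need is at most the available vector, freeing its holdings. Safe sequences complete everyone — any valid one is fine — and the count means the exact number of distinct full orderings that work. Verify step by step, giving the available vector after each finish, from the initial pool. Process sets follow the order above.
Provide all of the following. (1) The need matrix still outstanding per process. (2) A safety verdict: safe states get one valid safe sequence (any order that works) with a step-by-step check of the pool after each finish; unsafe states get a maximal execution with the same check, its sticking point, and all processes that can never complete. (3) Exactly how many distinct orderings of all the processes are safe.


(1) Outstanding need per process (order R3, R4, R2):
  P5: (4, 1, 3)
  P4: (5, 3, 4)
  P8: (1, 6, 6)
  P1: (4, 6, 5)
  P0: (3, 0, 1)
  P6: (2, 0, 0)
(2) UNSAFE.
Key observation: P6, P0, P5, P4 can finish, but then (7, 5, 8) is all there is, and the blocked group's R4 demands exceed it.
Going as far as possible: P6, P0, P5, P4; after that, nothing fits. Verifying each step:
  pool = (2, 0, 2)
  P6: need (2, 0, 0) fits (2, 0, 2); releases (1, 0, 2), pool now (3, 0, 4)
  P0: need (3, 0, 1) fits (3, 0, 4); releases (2, 1, 2), pool now (5, 1, 6)
  P5: need (4, 1, 3) fits (5, 1, 6); releases (0, 2, 2), pool now (5, 3, 8)
  P4: need (5, 3, 4) fits (5, 3, 8); releases (2, 2, 0), pool now (7, 5, 8)
  P8 still needs (1, 6, 6) but only (7, 5, 8) is free — short on R4
  P1 still needs (4, 6, 5) but only (7, 5, 8) is free — short on R4
Permanently blocked: P8 and P1.
(3) Exactly 0 of the possible complete orderings are safe sequences.


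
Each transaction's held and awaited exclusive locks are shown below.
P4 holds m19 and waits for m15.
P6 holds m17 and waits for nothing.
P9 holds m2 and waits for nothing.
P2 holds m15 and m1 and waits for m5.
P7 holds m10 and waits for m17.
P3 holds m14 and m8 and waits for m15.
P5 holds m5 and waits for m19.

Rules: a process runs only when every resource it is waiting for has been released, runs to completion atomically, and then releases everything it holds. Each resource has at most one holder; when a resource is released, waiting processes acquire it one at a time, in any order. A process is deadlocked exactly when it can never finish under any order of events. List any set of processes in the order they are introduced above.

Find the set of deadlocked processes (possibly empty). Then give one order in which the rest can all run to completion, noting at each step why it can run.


Deadlocked: P4, P2, P3 and P5.
Key observation: nobody on the ring P4 -> P2 -> P5 -> P4 can start until another member finishes, which never happens; P3 waits into the deadlock from upstream.
One completion order for the rest: P6, P9, P7.
Step-by-step check:
  P6: no waits; runs immediately, freeing m17
  P9: no waits; runs immediately, freeing m2
  P7: everything it awaited (m17) is free; runs, freeing m10


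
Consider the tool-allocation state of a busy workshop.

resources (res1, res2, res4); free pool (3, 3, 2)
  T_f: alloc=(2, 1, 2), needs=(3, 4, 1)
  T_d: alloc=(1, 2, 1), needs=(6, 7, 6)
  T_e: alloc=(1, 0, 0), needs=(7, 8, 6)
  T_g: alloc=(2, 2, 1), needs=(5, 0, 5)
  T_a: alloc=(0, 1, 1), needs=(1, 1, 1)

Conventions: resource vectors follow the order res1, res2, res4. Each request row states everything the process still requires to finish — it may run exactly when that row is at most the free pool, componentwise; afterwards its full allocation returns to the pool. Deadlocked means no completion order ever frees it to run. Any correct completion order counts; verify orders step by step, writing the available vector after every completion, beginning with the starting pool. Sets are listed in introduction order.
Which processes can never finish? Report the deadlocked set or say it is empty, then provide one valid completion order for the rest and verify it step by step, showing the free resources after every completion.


Nothing here is deadlocked.
Key observation: beginning at T_a, releases accumulate fast enough that every process eventually fits.
A valid finishing order for the others: T_a, T_f, T_g, T_d, T_e. Check, step by step:
  pool = (3, 3, 2)
  T_a: need (1, 1, 1) fits (3, 3, 2); releases (0, 1, 1), pool now (3, 4, 3)
  T_f: need (3, 4, 1) fits (3, 4, 3); releases (2, 1, 2), pool now (5, 5, 5)
  T_g: need (5, 0, 5) fits (5, 5, 5); releases (2, 2, 1), pool now (7, 7, 6)
  T_d: need (6, 7, 6) fits (7, 7, 6); releases (1, 2, 1), pool now (8, 9, 7)
  T_e: need (7, 8, 6) fits (8, 9, 7); releases (1, 0, 0), pool now (9, 9, 7)


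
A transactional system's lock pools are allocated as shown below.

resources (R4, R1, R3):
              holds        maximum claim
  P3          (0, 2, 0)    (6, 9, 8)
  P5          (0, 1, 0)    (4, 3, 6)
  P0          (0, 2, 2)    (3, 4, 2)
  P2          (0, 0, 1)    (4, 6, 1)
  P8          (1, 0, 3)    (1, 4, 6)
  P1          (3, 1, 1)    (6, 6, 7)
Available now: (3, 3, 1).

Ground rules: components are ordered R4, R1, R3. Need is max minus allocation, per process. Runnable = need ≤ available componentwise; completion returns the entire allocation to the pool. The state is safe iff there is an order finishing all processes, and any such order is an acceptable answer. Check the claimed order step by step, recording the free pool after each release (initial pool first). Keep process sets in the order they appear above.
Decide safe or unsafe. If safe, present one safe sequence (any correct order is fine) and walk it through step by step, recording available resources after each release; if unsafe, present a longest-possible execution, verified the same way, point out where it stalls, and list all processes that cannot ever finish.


SAFE. One safe sequence: P0, P8, P1, P5, P2, P3.
Key observation: reading the order forward, P0 is the first process whose need (3, 2, 0) meets the free pool (3, 3, 1) exactly on a resource it requests.
Verifying each step:
  pool = (3, 3, 1)
  P0 needs (3, 2, 0) <= (3, 3, 1) -> finishes; pool += (0, 2, 2) = (3, 5, 3)
  P8 needs (0, 4, 3) <= (3, 5, 3) -> finishes; pool += (1, 0, 3) = (4, 5, 6)
  P1 needs (3, 5, 6) <= (4, 5, 6) -> finishes; pool += (3, 1, 1) = (7, 6, 7)
  P5 needs (4, 2, 6) <= (7, 6, 7) -> finishes; pool += (0, 1, 0) = (7, 7, 7)
  P2 needs (4, 6, 0) <= (7, 7, 7) -> finishes; pool += (0, 0, 1) = (7, 7, 8)
  P3 needs (6, 7, 8) <= (7, 7, 8) -> finishes; pool += (0, 2, 0) = (7, 9, 8)


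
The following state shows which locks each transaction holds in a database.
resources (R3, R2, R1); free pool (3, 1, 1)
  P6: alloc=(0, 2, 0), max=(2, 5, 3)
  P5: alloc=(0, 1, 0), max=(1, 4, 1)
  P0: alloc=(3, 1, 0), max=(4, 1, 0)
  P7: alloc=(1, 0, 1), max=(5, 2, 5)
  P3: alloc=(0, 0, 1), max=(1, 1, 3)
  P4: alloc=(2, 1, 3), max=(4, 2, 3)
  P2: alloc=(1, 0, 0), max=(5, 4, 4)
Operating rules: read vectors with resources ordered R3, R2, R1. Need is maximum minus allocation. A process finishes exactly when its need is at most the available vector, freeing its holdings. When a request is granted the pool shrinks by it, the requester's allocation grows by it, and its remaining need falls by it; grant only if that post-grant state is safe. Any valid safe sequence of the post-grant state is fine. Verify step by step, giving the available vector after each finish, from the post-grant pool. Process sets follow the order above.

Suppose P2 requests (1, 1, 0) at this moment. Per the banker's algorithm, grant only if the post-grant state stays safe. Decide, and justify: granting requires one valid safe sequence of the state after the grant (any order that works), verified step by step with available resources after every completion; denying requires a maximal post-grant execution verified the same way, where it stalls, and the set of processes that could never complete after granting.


DENY. Granting would leave the state unsafe.
Key observation: once P0, P4, P7, P3 finish, the pool peaks at (8, 2, 6) — and every remaining process still needs more R2 than that.
After a pretend grant, a maximal execution: P0, P4, P7, P3 — then nothing else fits. Check, step by step:
  pool = (2, 0, 1)
  P0 needs (1, 0, 0) <= (2, 0, 1) -> finishes; pool += (3, 1, 0) = (5, 1, 1)
  P4 needs (2, 1, 0) <= (5, 1, 1) -> finishes; pool += (2, 1, 3) = (7, 2, 4)
  P7 needs (4, 2, 4) <= (7, 2, 4) -> finishes; pool += (1, 0, 1) = (8, 2, 5)
  P3 needs (1, 1, 2) <= (8, 2, 5) -> finishes; pool += (0, 0, 1) = (8, 2, 6)
  P6 still needs (2, 3, 3) but only (8, 2, 6) is free — short on R2
  P5 still needs (1, 3, 1) but only (8, 2, 6) is free — short on R2
  P2 still needs (3, 3, 4) but only (8, 2, 6) is free — short on R2
Processes that could never finish after the grant: P6, P5 and P2.


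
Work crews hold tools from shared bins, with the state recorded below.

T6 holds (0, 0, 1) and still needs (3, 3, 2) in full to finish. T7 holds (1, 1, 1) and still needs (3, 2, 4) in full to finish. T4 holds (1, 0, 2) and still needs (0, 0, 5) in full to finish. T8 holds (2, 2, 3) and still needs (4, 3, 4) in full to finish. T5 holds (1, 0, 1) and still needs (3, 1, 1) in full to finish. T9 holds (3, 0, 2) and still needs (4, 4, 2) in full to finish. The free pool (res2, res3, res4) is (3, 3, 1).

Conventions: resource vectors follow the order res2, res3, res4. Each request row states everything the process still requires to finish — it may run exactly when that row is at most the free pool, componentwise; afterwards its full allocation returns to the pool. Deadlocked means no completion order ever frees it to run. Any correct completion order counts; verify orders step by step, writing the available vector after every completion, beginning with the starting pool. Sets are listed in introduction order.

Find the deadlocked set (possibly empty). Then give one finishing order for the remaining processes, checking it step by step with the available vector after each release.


Deadlocked set: T7, T4, T8 and T9.
Key observation: after T5, T6 the pool peaks at (4, 3, 3), and each blocked process is short somewhere: T7 on res4; T4 on res4; T8 on res4; T9 on res3.
A valid finishing order for the others: T5, T6. Check, step by step:
  pool = (3, 3, 1)
  run T5 (needs (3, 1, 1), free (3, 3, 1)); after release of (1, 0, 1) the pool is (4, 3, 2)
  run T6 (needs (3, 3, 2), free (4, 3, 2)); after release of (0, 0, 1) the pool is (4, 3, 3)
The blocked processes can never fit:
  T7 cannot run: need (3, 2, 4) vs free (4, 3, 3) (insufficient res4)
  T4 cannot run: need (0, 0, 5) vs free (4, 3, 3) (insufficient res4)
  T8 cannot run: need (4, 3, 4) vs free (4, 3, 3) (insufficient res4)
  T9 cannot run: need (4, 4, 2) vs free (4, 3, 3) (insufficient res3)


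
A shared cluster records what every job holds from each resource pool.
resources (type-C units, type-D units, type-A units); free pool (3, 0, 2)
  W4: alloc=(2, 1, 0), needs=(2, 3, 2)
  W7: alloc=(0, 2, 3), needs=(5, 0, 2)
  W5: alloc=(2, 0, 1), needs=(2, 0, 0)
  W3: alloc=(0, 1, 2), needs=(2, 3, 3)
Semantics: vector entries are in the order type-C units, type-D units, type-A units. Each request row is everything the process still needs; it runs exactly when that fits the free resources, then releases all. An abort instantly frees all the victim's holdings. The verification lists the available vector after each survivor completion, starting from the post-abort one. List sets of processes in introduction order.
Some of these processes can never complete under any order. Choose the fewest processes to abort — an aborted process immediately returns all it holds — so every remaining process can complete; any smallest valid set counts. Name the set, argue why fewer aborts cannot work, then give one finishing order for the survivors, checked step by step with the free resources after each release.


Abort W4.
Key observation: aborting W4 returns (2, 1, 0), and W3 — hopeless before — runs at step 2 with the returned capacity in the pool.
Why nothing smaller works: aborting no one leaves the state deadlocked as given.
The survivors complete as W7, W3, W5. Step-by-step check (starting from the post-abort pool):
  pool = (5, 1, 2)
  W7 needs (5, 0, 2) <= (5, 1, 2) -> finishes; pool += (0, 2, 3) = (5, 3, 5)
  W3 needs (2, 3, 3) <= (5, 3, 5) -> finishes; pool += (0, 1, 2) = (5, 4, 7)
  W5 needs (2, 0, 0) <= (5, 4, 7) -> finishes; pool += (2, 0, 1) = (7, 4, 8)


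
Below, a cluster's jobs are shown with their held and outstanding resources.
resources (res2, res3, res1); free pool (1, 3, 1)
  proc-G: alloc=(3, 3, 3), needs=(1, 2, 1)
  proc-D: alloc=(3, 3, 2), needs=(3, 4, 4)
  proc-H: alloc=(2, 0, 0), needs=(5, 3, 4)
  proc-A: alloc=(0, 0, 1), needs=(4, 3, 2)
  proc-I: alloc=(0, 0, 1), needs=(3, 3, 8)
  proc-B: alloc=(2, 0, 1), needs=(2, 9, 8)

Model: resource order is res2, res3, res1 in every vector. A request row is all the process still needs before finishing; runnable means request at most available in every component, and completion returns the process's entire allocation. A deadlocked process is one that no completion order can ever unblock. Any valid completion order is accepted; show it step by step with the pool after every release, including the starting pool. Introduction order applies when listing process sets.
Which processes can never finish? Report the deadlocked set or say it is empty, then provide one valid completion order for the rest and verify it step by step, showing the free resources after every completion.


Deadlocked set: proc-I and proc-B.
Key observation: once proc-G, proc-A, proc-D, proc-H finish, the pool peaks at (9, 9, 7) — and every remaining process still needs more res1 than that.
One completion order for the rest: proc-G, proc-A, proc-D, proc-H. Step-by-step check:
  pool = (1, 3, 1)
  proc-G needs (1, 2, 1) <= (1, 3, 1) -> finishes; pool += (3, 3, 3) = (4, 6, 4)
  proc-A needs (4, 3, 2) <= (4, 6, 4) -> finishes; pool += (0, 0, 1) = (4, 6, 5)
  proc-D needs (3, 4, 4) <= (4, 6, 5) -> finishes; pool += (3, 3, 2) = (7, 9, 7)
  proc-H needs (5, 3, 4) <= (7, 9, 7) -> finishes; pool += (2, 0, 0) = (9, 9, 7)
The blocked processes can never fit:
  blocked: proc-I wants (3, 3, 8), pool (9, 9, 7) — not enough res1
  blocked: proc-B wants (2, 9, 8), pool (9, 9, 7) — not enough res1


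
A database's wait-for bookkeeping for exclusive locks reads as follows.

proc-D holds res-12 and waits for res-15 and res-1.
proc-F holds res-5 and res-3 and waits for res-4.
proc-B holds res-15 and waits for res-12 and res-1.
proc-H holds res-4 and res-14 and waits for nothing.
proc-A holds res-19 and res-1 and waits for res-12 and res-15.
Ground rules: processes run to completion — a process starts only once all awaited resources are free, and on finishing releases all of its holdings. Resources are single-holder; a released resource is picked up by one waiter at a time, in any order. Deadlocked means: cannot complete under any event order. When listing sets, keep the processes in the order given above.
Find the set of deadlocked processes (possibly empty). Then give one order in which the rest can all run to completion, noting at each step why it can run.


Deadlocked set: proc-D, proc-B and proc-A.
Key observation: nobody on the ring proc-D -> proc-B -> proc-D can start until another member finishes, which never happens; proc-A is caught in further circular waits.
A valid finishing order for the others: proc-H, proc-F.
Check, step by step:
  proc-H: no waits; runs immediately, freeing res-4 and res-14
  run proc-F (all its waits — res-4 — are resolved); releases res-5 and res-3
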